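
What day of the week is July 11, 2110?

Friday

Doomsday rule: the anchor day for the 2100s is Sunday. For year 10: 10÷12 = 0 r 10, and 10÷4 = 2, so 0+10+2 = 12.
Sunday + 12 ≡ Friday — that's 2110's doomsday.
In July the doomsday date is Jul 11.
Jul 11 is the doomsday itself: Friday.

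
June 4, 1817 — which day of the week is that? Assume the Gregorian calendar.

Wednesday

Doomsday rule: the anchor day for the 1800s is Friday. For year 17: 17÷12 = 1 r 5, and 5÷4 = 1, so 1+5+1 = 7.
Friday + 7 ≡ Friday — that's 1817's doomsday.
In June the doomsday date is Jun 6.
Jun 4 is 2 days before Jun 6; 2 mod 7 = 2, so Friday − 2 = Wednesday.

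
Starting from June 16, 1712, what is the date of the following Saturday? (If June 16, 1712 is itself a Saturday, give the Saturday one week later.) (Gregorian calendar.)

June 18, 1712

Jun 16, 1712 is a Thursday.
From Thursday to the next Saturday is 2 days.
Jun 16, 1712 + 2 = Jun 18, 1712.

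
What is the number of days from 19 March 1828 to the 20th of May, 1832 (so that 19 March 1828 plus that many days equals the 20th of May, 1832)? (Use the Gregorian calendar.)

1523

Mar 19, 1828 → Mar 19, 1829: 365 days.
Mar 19, 1829 → Mar 19, 1830: 365 days.
Mar 19, 1830 → Mar 19, 1831: 365 days.
Mar 19, 1831 → Mar 19, 1832: 366 days (Feb 29, 1832 is in that span).
Mar 19, 1832 → Apr 19, 1832: 31 days (March has 31).
Apr 19, 1832 → May 19, 1832: 30 days (April has 30).
May 19, 1832 → May 20, 1832: 1 days.
Total: 1523 days.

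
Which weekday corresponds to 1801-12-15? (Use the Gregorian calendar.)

Doomsday rule: the anchor day for the 1800s is Friday. For year 01: 1÷12 = 0 r 1, and 1÷4 = 0, so 0+1+0 = 1.
Friday + 1 ≡ Saturday — that's 1801's doomsday.
In December the doomsday date is Dec 12.
Dec 15 is 3 days after Dec 12; 3 mod 7 = 3, so Saturday + 3 = Tuesday.

Tuesday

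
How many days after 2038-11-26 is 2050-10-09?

Nov 26, 2038 → Nov 26, 2039: 365 days.
Nov 26, 2039 → Nov 26, 2040: 366 days (Feb 29, 2040 is in that span).
Nov 26, 2040 → Nov 26, 2041: 365 days.
Nov 26, 2041 → Nov 26, 2042: 365 days.
Nov 26, 2042 → Nov 26, 2043: 365 days.
Nov 26, 2043 → Nov 26, 2044: 366 days (Feb 29, 2044 is in that span).
Nov 26, 2044 → Nov 26, 2045: 365 days.
Nov 26, 2045 → Nov 26, 2046: 365 days.
Nov 26, 2046 → Nov 26, 2047: 365 days.
Nov 26, 2047 → Nov 26, 2048: 366 days (Feb 29, 2048 is in that span).
Nov 26, 2048 → Nov 26, 2049: 365 days.
Nov 26, 2049 → Dec 26, 2049: 30 days (November has 30).
Dec 26, 2049 → Jan 26, 2050: 31 days (December has 31).
Jan 26, 2050 → Feb 26, 2050: 31 days (January has 31).
Feb 26, 2050 → Mar 26, 2050: 28 days (February has 28).
Mar 26, 2050 → Apr 26, 2050: 31 days (March has 31).
Apr 26, 2050 → May 26, 2050: 30 days (April has 30).
May 26, 2050 → Jun 26, 2050: 31 days (May has 31).
Jun 26, 2050 → Jul 26, 2050: 30 days (June has 30).
Jul 26, 2050 → Aug 26, 2050: 31 days (July has 31).
Aug 26, 2050 → Sep 26, 2050: 31 days (August has 31).
Sep 26, 2050 → Oct 9, 2050: 13 days.
Total: 4335 days.

4335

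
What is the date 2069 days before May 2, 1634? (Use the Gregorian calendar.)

−365 (one year) → May 2, 1633 (1704 left).
−365 (one year) → May 2, 1632 (1339 left).
−366 (one year; includes Feb 29, 1632) → May 2, 1631 (973 left).
−365 (one year) → May 2, 1630 (608 left).
−365 (one year) → May 2, 1629 (243 left).
−2 → Apr 30, 1629 (end of Apr, 30 days; 241 left).
−30 → Mar 31, 1629 (end of Mar, 31 days; 211 left).
−31 → Feb 28, 1629 (end of Feb, 28 days; 180 left).
−28 → Jan 31, 1629 (end of Jan, 31 days; 152 left).
−31 → Dec 31, 1628 (end of Dec, 31 days; 121 left).
−31 → Nov 30, 1628 (end of Nov, 30 days; 90 left).
−30 → Oct 31, 1628 (end of Oct, 31 days; 60 left).
−31 → Sep 30, 1628 (end of Sep, 30 days; 29 left).
−29 → Sep 1, 1628.

September 1, 1628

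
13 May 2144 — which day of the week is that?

Wednesday

Doomsday rule: the anchor day for the 2100s is Sunday. For year 44: 44÷12 = 3 r 8, and 8÷4 = 2, so 3+8+2 = 13.
Sunday + 13 ≡ Saturday — that's 2144's doomsday.
In May the doomsday date is May 9.
May 13 is 4 days after May 9; 4 mod 7 = 4, so Saturday + 4 = Wednesday.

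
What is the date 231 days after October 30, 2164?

June 18, 2165

Oct has 31 days: +2 → Nov 1, 2164 (229 left).
Nov has 30 days: +30 → Dec 1, 2164 (199 left).
Dec has 31 days: +31 → Jan 1, 2165 (168 left).
Jan has 31 days: +31 → Feb 1, 2165 (137 left).
Feb has 28 days: +28 → Mar 1, 2165 (109 left).
Mar has 31 days: +31 → Apr 1, 2165 (78 left).
Apr has 30 days: +30 → May 1, 2165 (48 left).
May has 31 days: +31 → Jun 1, 2165 (17 left).
+17 → Jun 18, 2165.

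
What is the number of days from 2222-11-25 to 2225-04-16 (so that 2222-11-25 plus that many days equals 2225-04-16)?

873

Nov 25, 2222 → Nov 25, 2223: 365 days.
Nov 25, 2223 → Nov 25, 2224: 366 days (Feb 29, 2224 is in that span).
Nov 25, 2224 → Dec 25, 2224: 30 days (November has 30).
Dec 25, 2224 → Jan 25, 2225: 31 days (December has 31).
Jan 25, 2225 → Feb 25, 2225: 31 days (January has 31).
Feb 25, 2225 → Mar 25, 2225: 28 days (February has 28).
Mar 25, 2225 → Apr 16, 2225: 22 days.
Total: 873 days.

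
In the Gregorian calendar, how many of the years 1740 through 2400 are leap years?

Multiples of 4 in [1740,2400]: 166.
Of those, multiples of 100: 7 (not leap unless ÷400).
Multiples of 400: 2.
Leap years = 166 − 7 + 2 = 161.

161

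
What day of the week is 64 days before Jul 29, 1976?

Jul 29, 1976 is a Thursday.
64 mod 7 = 1, so 64 days before a Thursday is Thursday − 1 = Wednesday.

Wednesday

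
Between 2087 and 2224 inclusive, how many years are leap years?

33

Multiples of 4 in [2087,2224]: 35.
Of those, multiples of 100: 2 (not leap unless ÷400).
Multiples of 400: 0.
Leap years = 35 − 2 + 0 = 33.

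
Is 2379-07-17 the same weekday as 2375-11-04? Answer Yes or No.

From Nov 4, 2375 to Jul 17, 2379 is 1351 days.
1351 mod 7 = 0, so they are the same weekday.
(Nov 4, 2375 is a Tuesday; Jul 17, 2379 is a Tuesday.)

Yes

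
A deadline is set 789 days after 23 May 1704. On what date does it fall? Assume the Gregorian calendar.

+365 (one year) → May 23, 1705 (424 left).
+365 (one year) → May 23, 1706 (59 left).
May has 31 days: +9 → Jun 1, 1706 (50 left).
Jun has 30 days: +30 → Jul 1, 1706 (20 left).
+20 → Jul 21, 1706.

July 21, 1706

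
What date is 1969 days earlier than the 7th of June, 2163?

−365 (one year) → Jun 7, 2162 (1604 left).
−365 (one year) → Jun 7, 2161 (1239 left).
−365 (one year) → Jun 7, 2160 (874 left).
−366 (one year; includes Feb 29, 2160) → Jun 7, 2159 (508 left).
−365 (one year) → Jun 7, 2158 (143 left).
−7 → May 31, 2158 (end of May, 31 days; 136 left).
−31 → Apr 30, 2158 (end of Apr, 30 days; 105 left).
−30 → Mar 31, 2158 (end of Mar, 31 days; 75 left).
−31 → Feb 28, 2158 (end of Feb, 28 days; 44 left).
−28 → Jan 31, 2158 (end of Jan, 31 days; 16 left).
−16 → Jan 15, 2158.

January 15, 2158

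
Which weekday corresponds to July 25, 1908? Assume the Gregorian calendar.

Saturday

Doomsday rule: the anchor day for the 1900s is Wednesday. For year 08: 8÷12 = 0 r 8, and 8÷4 = 2, so 0+8+2 = 10.
Wednesday + 10 ≡ Saturday — that's 1908's doomsday.
In July the doomsday date is Jul 11.
Jul 25 is 14 days after Jul 11; 14 mod 7 = 0, so Saturday + 0 = Saturday.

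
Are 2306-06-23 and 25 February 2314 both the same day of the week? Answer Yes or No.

No

From Jun 23, 2306 to Feb 25, 2314 is 2804 days.
2804 mod 7 = 4, so they are different weekdays.
(Jun 23, 2306 is a Saturday; Feb 25, 2314 is a Wednesday.)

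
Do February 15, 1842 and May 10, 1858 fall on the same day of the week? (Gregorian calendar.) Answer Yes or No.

From Feb 15, 1842 to May 10, 1858 is 5928 days.
5928 mod 7 = 6, so they are different weekdays.
(Feb 15, 1842 is a Tuesday; May 10, 1858 is a Monday.)

No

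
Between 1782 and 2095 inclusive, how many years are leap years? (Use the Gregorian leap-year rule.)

Multiples of 4 in [1782,2095]: 78.
Of those, multiples of 100: 3 (not leap unless ÷400).
Multiples of 400: 1.
Leap years = 78 − 3 + 1 = 76.

76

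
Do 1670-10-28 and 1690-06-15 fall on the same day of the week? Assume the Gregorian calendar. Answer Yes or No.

No

From Oct 28, 1670 to Jun 15, 1690 is 7170 days.
7170 mod 7 = 2, so they are different weekdays.
(Oct 28, 1670 is a Tuesday; Jun 15, 1690 is a Thursday.)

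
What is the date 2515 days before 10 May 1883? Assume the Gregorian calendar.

June 20, 1876

−365 (one year) → May 10, 1882 (2150 left).
−365 (one year) → May 10, 1881 (1785 left).
−365 (one year) → May 10, 1880 (1420 left).
−366 (one year; includes Feb 29, 1880) → May 10, 1879 (1054 left).
−365 (one year) → May 10, 1878 (689 left).
−365 (one year) → May 10, 1877 (324 left).
−10 → Apr 30, 1877 (end of Apr, 30 days; 314 left).
−30 → Mar 31, 1877 (end of Mar, 31 days; 284 left).
−31 → Feb 28, 1877 (end of Feb, 28 days; 253 left).
−28 → Jan 31, 1877 (end of Jan, 31 days; 225 left).
−31 → Dec 31, 1876 (end of Dec, 31 days; 194 left).
−31 → Nov 30, 1876 (end of Nov, 30 days; 163 left).
−30 → Oct 31, 1876 (end of Oct, 31 days; 133 left).
−31 → Sep 30, 1876 (end of Sep, 30 days; 102 left).
−30 → Aug 31, 1876 (end of Aug, 31 days; 72 left).
−31 → Jul 31, 1876 (end of Jul, 31 days; 41 left).
−31 → Jun 30, 1876 (end of Jun, 30 days; 10 left).
−10 → Jun 20, 1876.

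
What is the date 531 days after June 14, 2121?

November 27, 2122

+365 (one year) → Jun 14, 2122 (166 left).
Jun has 30 days: +17 → Jul 1, 2122 (149 left).
Jul has 31 days: +31 → Aug 1, 2122 (118 left).
Aug has 31 days: +31 → Sep 1, 2122 (87 left).
Sep has 30 days: +30 → Oct 1, 2122 (57 left).
Oct has 31 days: +31 → Nov 1, 2122 (26 left).
+26 → Nov 27, 2122.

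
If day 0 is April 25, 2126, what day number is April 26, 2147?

7671

Apr 25, 2126 → Apr 25, 2127: 365 days.
Apr 25, 2127 → Apr 25, 2128: 366 days (Feb 29, 2128 is in that span).
Apr 25, 2128 → Apr 25, 2129: 365 days.
Apr 25, 2129 → Apr 25, 2130: 365 days.
Apr 25, 2130 → Apr 25, 2131: 365 days.
Apr 25, 2131 → Apr 25, 2132: 366 days (Feb 29, 2132 is in that span).
Apr 25, 2132 → Apr 25, 2133: 365 days.
Apr 25, 2133 → Apr 25, 2134: 365 days.
Apr 25, 2134 → Apr 25, 2135: 365 days.
Apr 25, 2135 → Apr 25, 2136: 366 days (Feb 29, 2136 is in that span).
Apr 25, 2136 → Apr 25, 2137: 365 days.
Apr 25, 2137 → Apr 25, 2138: 365 days.
Apr 25, 2138 → Apr 25, 2139: 365 days.
Apr 25, 2139 → Apr 25, 2140: 366 days (Feb 29, 2140 is in that span).
Apr 25, 2140 → Apr 25, 2141: 365 days.
Apr 25, 2141 → Apr 25, 2142: 365 days.
Apr 25, 2142 → Apr 25, 2143: 365 days.
Apr 25, 2143 → Apr 25, 2144: 366 days (Feb 29, 2144 is in that span).
Apr 25, 2144 → Apr 25, 2145: 365 days.
Apr 25, 2145 → Apr 25, 2146: 365 days.
Apr 25, 2146 → May 25, 2146: 30 days (April has 30).
May 25, 2146 → Jun 25, 2146: 31 days (May has 31).
Jun 25, 2146 → Jul 25, 2146: 30 days (June has 30).
Jul 25, 2146 → Aug 25, 2146: 31 days (July has 31).
Aug 25, 2146 → Sep 25, 2146: 31 days (August has 31).
Sep 25, 2146 → Oct 25, 2146: 30 days (September has 30).
Oct 25, 2146 → Nov 25, 2146: 31 days (October has 31).
Nov 25, 2146 → Dec 25, 2146: 30 days (November has 30).
Dec 25, 2146 → Jan 25, 2147: 31 days (December has 31).
Jan 25, 2147 → Feb 25, 2147: 31 days (January has 31).
Feb 25, 2147 → Mar 25, 2147: 28 days (February has 28).
Mar 25, 2147 → Apr 25, 2147: 31 days (March has 31).
Apr 25, 2147 → Apr 26, 2147: 1 days.
Total: 7671 days.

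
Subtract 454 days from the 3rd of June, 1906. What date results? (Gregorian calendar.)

−365 (one year) → Jun 3, 1905 (89 left).
−3 → May 31, 1905 (end of May, 31 days; 86 left).
−31 → Apr 30, 1905 (end of Apr, 30 days; 55 left).
−30 → Mar 31, 1905 (end of Mar, 31 days; 25 left).
−25 → Mar 6, 1905.

March 6, 1905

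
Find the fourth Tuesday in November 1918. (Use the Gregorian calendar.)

November 26, 1918

November 1, 1918 is a Friday.
The first Tuesday is therefore November 5 (4 days later).
The fourth Tuesday is 5 + 3×7 = November 26.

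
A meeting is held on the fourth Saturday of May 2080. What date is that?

May 1, 2080 is a Wednesday.
The first Saturday is therefore May 4 (3 days later).
The fourth Saturday is 4 + 3×7 = May 25.

May 25, 2080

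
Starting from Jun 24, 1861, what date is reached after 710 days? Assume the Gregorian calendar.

June 4, 1863

+365 (one year) → Jun 24, 1862 (345 left).
Jun has 30 days: +7 → Jul 1, 1862 (338 left).
Jul has 31 days: +31 → Aug 1, 1862 (307 left).
Aug has 31 days: +31 → Sep 1, 1862 (276 left).
Sep has 30 days: +30 → Oct 1, 1862 (246 left).
Oct has 31 days: +31 → Nov 1, 1862 (215 left).
Nov has 30 days: +30 → Dec 1, 1862 (185 left).
Dec has 31 days: +31 → Jan 1, 1863 (154 left).
Jan has 31 days: +31 → Feb 1, 1863 (123 left).
Feb has 28 days: +28 → Mar 1, 1863 (95 left).
Mar has 31 days: +31 → Apr 1, 1863 (64 left).
Apr has 30 days: +30 → May 1, 1863 (34 left).
May has 31 days: +31 → Jun 1, 1863 (3 left).
+3 → Jun 4, 1863.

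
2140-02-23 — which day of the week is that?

Tuesday

Doomsday rule: the anchor day for the 2100s is Sunday. For year 40: 40÷12 = 3 r 4, and 4÷4 = 1, so 3+4+1 = 8.
Sunday + 8 ≡ Monday — that's 2140's doomsday.
In February the doomsday date is Feb 29 (2140 is a leap year (divisible by 4)).
Feb 23 is 6 days before Feb 29; 6 mod 7 = 6, so Monday − 6 = Tuesday.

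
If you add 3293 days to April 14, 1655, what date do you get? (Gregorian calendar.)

+366 (one year; includes Feb 29, 1656) → Apr 14, 1656 (2927 left).
+365 (one year) → Apr 14, 1657 (2562 left).
+365 (one year) → Apr 14, 1658 (2197 left).
+365 (one year) → Apr 14, 1659 (1832 left).
+366 (one year; includes Feb 29, 1660) → Apr 14, 1660 (1466 left).
+365 (one year) → Apr 14, 1661 (1101 left).
+365 (one year) → Apr 14, 1662 (736 left).
+365 (one year) → Apr 14, 1663 (371 left).
Apr has 30 days: +17 → May 1, 1663 (354 left).
May has 31 days: +31 → Jun 1, 1663 (323 left).
Jun has 30 days: +30 → Jul 1, 1663 (293 left).
Jul has 31 days: +31 → Aug 1, 1663 (262 left).
Aug has 31 days: +31 → Sep 1, 1663 (231 left).
Sep has 30 days: +30 → Oct 1, 1663 (201 left).
Oct has 31 days: +31 → Nov 1, 1663 (170 left).
Nov has 30 days: +30 → Dec 1, 1663 (140 left).
Dec has 31 days: +31 → Jan 1, 1664 (109 left).
Jan has 31 days: +31 → Feb 1, 1664 (78 left).
Feb has 29 days: +29 → Mar 1, 1664 (49 left).
Mar has 31 days: +31 → Apr 1, 1664 (18 left).
+18 → Apr 19, 1664.

April 19, 1664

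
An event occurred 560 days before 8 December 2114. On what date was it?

−365 (one year) → Dec 8, 2113 (195 left).
−8 → Nov 30, 2113 (end of Nov, 30 days; 187 left).
−30 → Oct 31, 2113 (end of Oct, 31 days; 157 left).
−31 → Sep 30, 2113 (end of Sep, 30 days; 126 left).
−30 → Aug 31, 2113 (end of Aug, 31 days; 96 left).
−31 → Jul 31, 2113 (end of Jul, 31 days; 65 left).
−31 → Jun 30, 2113 (end of Jun, 30 days; 34 left).
−30 → May 31, 2113 (end of May, 31 days; 4 left).
−4 → May 27, 2113.

May 27, 2113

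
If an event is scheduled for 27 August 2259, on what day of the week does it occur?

Doomsday rule: the anchor day for the 2200s is Friday. For year 59: 59÷12 = 4 r 11, and 11÷4 = 2, so 4+11+2 = 17.
Friday + 17 ≡ Monday — that's 2259's doomsday.
In August the doomsday date is Aug 8.
Aug 27 is 19 days after Aug 8; 19 mod 7 = 5, so Monday + 5 = Saturday.

Saturday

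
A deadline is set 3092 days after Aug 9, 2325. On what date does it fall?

January 26, 2334

+365 (one year) → Aug 9, 2326 (2727 left).
+365 (one year) → Aug 9, 2327 (2362 left).
+366 (one year; includes Feb 29, 2328) → Aug 9, 2328 (1996 left).
+365 (one year) → Aug 9, 2329 (1631 left).
+365 (one year) → Aug 9, 2330 (1266 left).
+365 (one year) → Aug 9, 2331 (901 left).
+366 (one year; includes Feb 29, 2332) → Aug 9, 2332 (535 left).
+365 (one year) → Aug 9, 2333 (170 left).
Aug has 31 days: +23 → Sep 1, 2333 (147 left).
Sep has 30 days: +30 → Oct 1, 2333 (117 left).
Oct has 31 days: +31 → Nov 1, 2333 (86 left).
Nov has 30 days: +30 → Dec 1, 2333 (56 left).
Dec has 31 days: +31 → Jan 1, 2334 (25 left).
+25 → Jan 26, 2334.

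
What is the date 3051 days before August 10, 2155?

April 3, 2147

−365 (one year) → Aug 10, 2154 (2686 left).
−365 (one year) → Aug 10, 2153 (2321 left).
−365 (one year) → Aug 10, 2152 (1956 left).
−366 (one year; includes Feb 29, 2152) → Aug 10, 2151 (1590 left).
−365 (one year) → Aug 10, 2150 (1225 left).
−365 (one year) → Aug 10, 2149 (860 left).
−365 (one year) → Aug 10, 2148 (495 left).
−366 (one year; includes Feb 29, 2148) → Aug 10, 2147 (129 left).
−10 → Jul 31, 2147 (end of Jul, 31 days; 119 left).
−31 → Jun 30, 2147 (end of Jun, 30 days; 88 left).
−30 → May 31, 2147 (end of May, 31 days; 58 left).
−31 → Apr 30, 2147 (end of Apr, 30 days; 27 left).
−27 → Apr 3, 2147.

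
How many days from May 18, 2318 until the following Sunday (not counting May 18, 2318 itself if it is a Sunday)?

May 18, 2318 is a Saturday.
From Saturday to the next Sunday is 1 day.

1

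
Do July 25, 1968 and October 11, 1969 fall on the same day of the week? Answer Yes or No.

From Jul 25, 1968 to Oct 11, 1969 is 443 days.
443 mod 7 = 2, so they are different weekdays.
(Jul 25, 1968 is a Thursday; Oct 11, 1969 is a Saturday.)

No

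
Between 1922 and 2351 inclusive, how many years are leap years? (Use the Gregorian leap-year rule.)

Multiples of 4 in [1922,2351]: 107.
Of those, multiples of 100: 4 (not leap unless ÷400).
Multiples of 400: 1.
Leap years = 107 − 4 + 1 = 104.

104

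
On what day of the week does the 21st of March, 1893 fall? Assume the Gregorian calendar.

January 1, 1893 is a Sunday.
Jan 1, 1893 → Feb 1, 1893: 31 days (January has 31).
Feb 1, 1893 → Mar 1, 1893: 28 days (February has 28).
Mar 1, 1893 → Mar 21, 1893: 20 days.
Total: 79 days.
79 mod 7 = 2, so Sunday + 2 = Tuesday.

Tuesday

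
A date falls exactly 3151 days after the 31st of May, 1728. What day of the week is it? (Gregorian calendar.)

May 31, 1728 is a Monday.
3151 mod 7 = 1, so 3151 days after a Monday is Monday + 1 = Tuesday.

Tuesday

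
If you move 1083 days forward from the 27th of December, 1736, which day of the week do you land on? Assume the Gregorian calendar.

Tuesday

Dec 27, 1736 is a Thursday.
1083 mod 7 = 5, so 1083 days after a Thursday is Thursday + 5 = Tuesday.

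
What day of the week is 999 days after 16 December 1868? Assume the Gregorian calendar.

Dec 16, 1868 is a Wednesday.
999 mod 7 = 5, so 999 days after a Wednesday is Wednesday + 5 = Monday.

Monday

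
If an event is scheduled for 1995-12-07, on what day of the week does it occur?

Thursday

Doomsday rule: the anchor day for the 1900s is Wednesday. For year 95: 95÷12 = 7 r 11, and 11÷4 = 2, so 7+11+2 = 20.
Wednesday + 20 ≡ Tuesday — that's 1995's doomsday.
In December the doomsday date is Dec 12.
Dec 7 is 5 days before Dec 12; 5 mod 7 = 5, so Tuesday − 5 = Thursday.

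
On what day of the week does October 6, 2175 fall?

Doomsday rule: the anchor day for the 2100s is Sunday. For year 75: 75÷12 = 6 r 3, and 3÷4 = 0, so 6+3+0 = 9.
Sunday + 9 ≡ Tuesday — that's 2175's doomsday.
In October the doomsday date is Oct 10.
Oct 6 is 4 days before Oct 10; 4 mod 7 = 4, so Tuesday − 4 = Friday.

Friday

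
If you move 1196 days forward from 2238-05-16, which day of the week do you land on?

May 16, 2238 is a Wednesday.
1196 mod 7 = 6, so 1196 days after a Wednesday is Wednesday + 6 = Tuesday.

Tuesday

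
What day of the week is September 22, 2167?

Tuesday

Doomsday rule: the anchor day for the 2100s is Sunday. For year 67: 67÷12 = 5 r 7, and 7÷4 = 1, so 5+7+1 = 13.
Sunday + 13 ≡ Saturday — that's 2167's doomsday.
In September the doomsday date is Sep 5.
Sep 22 is 17 days after Sep 5; 17 mod 7 = 3, so Saturday + 3 = Tuesday.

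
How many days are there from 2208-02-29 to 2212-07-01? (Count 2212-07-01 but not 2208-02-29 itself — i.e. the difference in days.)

Feb 29, 2208 → Mar 1, 2209: 366 days.
Mar 1, 2209 → Mar 1, 2210: 365 days.
Mar 1, 2210 → Mar 1, 2211: 365 days.
Mar 1, 2211 → Mar 1, 2212: 366 days (Feb 29, 2212 is in that span).
Mar 1, 2212 → Apr 1, 2212: 31 days (March has 31).
Apr 1, 2212 → May 1, 2212: 30 days (April has 30).
May 1, 2212 → Jun 1, 2212: 31 days (May has 31).
Jun 1, 2212 → Jul 1, 2212: 30 days.
Total: 1584 days.

1584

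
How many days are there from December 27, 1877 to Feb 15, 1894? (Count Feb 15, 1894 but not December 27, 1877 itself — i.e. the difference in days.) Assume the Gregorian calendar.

Dec 27, 1877 → Dec 27, 1878: 365 days.
Dec 27, 1878 → Dec 27, 1879: 365 days.
Dec 27, 1879 → Dec 27, 1880: 366 days (Feb 29, 1880 is in that span).
Dec 27, 1880 → Dec 27, 1881: 365 days.
Dec 27, 1881 → Dec 27, 1882: 365 days.
Dec 27, 1882 → Dec 27, 1883: 365 days.
Dec 27, 1883 → Dec 27, 1884: 366 days (Feb 29, 1884 is in that span).
Dec 27, 1884 → Dec 27, 1885: 365 days.
Dec 27, 1885 → Dec 27, 1886: 365 days.
Dec 27, 1886 → Dec 27, 1887: 365 days.
Dec 27, 1887 → Dec 27, 1888: 366 days (Feb 29, 1888 is in that span).
Dec 27, 1888 → Dec 27, 1889: 365 days.
Dec 27, 1889 → Dec 27, 1890: 365 days.
Dec 27, 1890 → Dec 27, 1891: 365 days.
Dec 27, 1891 → Dec 27, 1892: 366 days (Feb 29, 1892 is in that span).
Dec 27, 1892 → Dec 27, 1893: 365 days.
Dec 27, 1893 → Jan 27, 1894: 31 days (December has 31).
Jan 27, 1894 → Feb 15, 1894: 19 days.
Total: 5894 days.

5894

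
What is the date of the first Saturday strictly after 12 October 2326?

Oct 12, 2326 is a Tuesday.
From Tuesday to the next Saturday is 4 days.
Oct 12, 2326 + 4 = Oct 16, 2326.

October 16, 2326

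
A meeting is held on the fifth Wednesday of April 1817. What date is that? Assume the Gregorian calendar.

April 30, 1817

April 1, 1817 is a Tuesday.
The first Wednesday is therefore April 2 (1 days later).
The fifth Wednesday is 2 + 4×7 = April 30.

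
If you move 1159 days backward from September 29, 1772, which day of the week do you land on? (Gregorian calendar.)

Friday

First find the weekday of Sep 29, 1772. Doomsday rule: the anchor day for the 1700s is Sunday. For year 72: 72÷12 = 6 r 0, and 0÷4 = 0, so 6+0+0 = 6.
Sunday + 6 ≡ Saturday — that's 1772's doomsday.
In September the doomsday date is Sep 5.
Sep 29 is 24 days after Sep 5; 24 mod 7 = 3, so Saturday + 3 = Tuesday.
1159 mod 7 = 4, so 1159 days before a Tuesday is Tuesday − 4 = Friday.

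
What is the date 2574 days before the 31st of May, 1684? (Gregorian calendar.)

May 14, 1677

−366 (one year; includes Feb 29, 1684) → May 31, 1683 (2208 left).
−365 (one year) → May 31, 1682 (1843 left).
−365 (one year) → May 31, 1681 (1478 left).
−365 (one year) → May 31, 1680 (1113 left).
−366 (one year; includes Feb 29, 1680) → May 31, 1679 (747 left).
−365 (one year) → May 31, 1678 (382 left).
−31 → Apr 30, 1678 (end of Apr, 30 days; 351 left).
−30 → Mar 31, 1678 (end of Mar, 31 days; 321 left).
−31 → Feb 28, 1678 (end of Feb, 28 days; 290 left).
−28 → Jan 31, 1678 (end of Jan, 31 days; 262 left).
−31 → Dec 31, 1677 (end of Dec, 31 days; 231 left).
−31 → Nov 30, 1677 (end of Nov, 30 days; 200 left).
−30 → Oct 31, 1677 (end of Oct, 31 days; 170 left).
−31 → Sep 30, 1677 (end of Sep, 30 days; 139 left).
−30 → Aug 31, 1677 (end of Aug, 31 days; 109 left).
−31 → Jul 31, 1677 (end of Jul, 31 days; 78 left).
−31 → Jun 30, 1677 (end of Jun, 30 days; 47 left).
−30 → May 31, 1677 (end of May, 31 days; 17 left).
−17 → May 14, 1677.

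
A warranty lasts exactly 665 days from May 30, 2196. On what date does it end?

March 26, 2198

+365 (one year) → May 30, 2197 (300 left).
May has 31 days: +2 → Jun 1, 2197 (298 left).
Jun has 30 days: +30 → Jul 1, 2197 (268 left).
Jul has 31 days: +31 → Aug 1, 2197 (237 left).
Aug has 31 days: +31 → Sep 1, 2197 (206 left).
Sep has 30 days: +30 → Oct 1, 2197 (176 left).
Oct has 31 days: +31 → Nov 1, 2197 (145 left).
Nov has 30 days: +30 → Dec 1, 2197 (115 left).
Dec has 31 days: +31 → Jan 1, 2198 (84 left).
Jan has 31 days: +31 → Feb 1, 2198 (53 left).
Feb has 28 days: +28 → Mar 1, 2198 (25 left).
+25 → Mar 26, 2198.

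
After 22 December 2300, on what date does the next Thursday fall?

Dec 22, 2300 is a Saturday.
From Saturday to the next Thursday is 5 days.
Dec 22, 2300 + 5 = Dec 27, 2300.

December 27, 2300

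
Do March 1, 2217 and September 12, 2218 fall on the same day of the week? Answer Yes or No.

Yes

From Mar 1, 2217 to Sep 12, 2218 is 560 days.
560 mod 7 = 0, so they are the same weekday.
(Mar 1, 2217 is a Saturday; Sep 12, 2218 is a Saturday.)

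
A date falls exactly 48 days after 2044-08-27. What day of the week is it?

First find the weekday of Aug 27, 2044. Doomsday rule: the anchor day for the 2000s is Tuesday. For year 44: 44÷12 = 3 r 8, and 8÷4 = 2, so 3+8+2 = 13.
Tuesday + 13 ≡ Monday — that's 2044's doomsday.
In August the doomsday date is Aug 8.
Aug 27 is 19 days after Aug 8; 19 mod 7 = 5, so Monday + 5 = Saturday.
48 mod 7 = 6, so 48 days after a Saturday is Saturday + 6 = Friday.

Friday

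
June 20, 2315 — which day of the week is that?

Sunday

Doomsday rule: the anchor day for the 2300s is Wednesday. For year 15: 15÷12 = 1 r 3, and 3÷4 = 0, so 1+3+0 = 4.
Wednesday + 4 ≡ Sunday — that's 2315's doomsday.
In June the doomsday date is Jun 6.
Jun 20 is 14 days after Jun 6; 14 mod 7 = 0, so Sunday + 0 = Sunday.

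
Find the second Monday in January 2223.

January 1, 2223 is a Wednesday.
The first Monday is therefore January 6 (5 days later).
The second Monday is 6 + 1×7 = January 13.

January 13, 2223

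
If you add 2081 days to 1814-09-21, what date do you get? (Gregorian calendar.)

+365 (one year) → Sep 21, 1815 (1716 left).
+366 (one year; includes Feb 29, 1816) → Sep 21, 1816 (1350 left).
+365 (one year) → Sep 21, 1817 (985 left).
+365 (one year) → Sep 21, 1818 (620 left).
+365 (one year) → Sep 21, 1819 (255 left).
Sep has 30 days: +10 → Oct 1, 1819 (245 left).
Oct has 31 days: +31 → Nov 1, 1819 (214 left).
Nov has 30 days: +30 → Dec 1, 1819 (184 left).
Dec has 31 days: +31 → Jan 1, 1820 (153 left).
Jan has 31 days: +31 → Feb 1, 1820 (122 left).
Feb has 29 days: +29 → Mar 1, 1820 (93 left).
Mar has 31 days: +31 → Apr 1, 1820 (62 left).
Apr has 30 days: +30 → May 1, 1820 (32 left).
May has 31 days: +31 → Jun 1, 1820 (1 left).
+1 → Jun 2, 1820.

June 2, 1820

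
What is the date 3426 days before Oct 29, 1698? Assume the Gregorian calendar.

−365 (one year) → Oct 29, 1697 (3061 left).
−365 (one year) → Oct 29, 1696 (2696 left).
−366 (one year; includes Feb 29, 1696) → Oct 29, 1695 (2330 left).
−365 (one year) → Oct 29, 1694 (1965 left).
−365 (one year) → Oct 29, 1693 (1600 left).
−365 (one year) → Oct 29, 1692 (1235 left).
−366 (one year; includes Feb 29, 1692) → Oct 29, 1691 (869 left).
−365 (one year) → Oct 29, 1690 (504 left).
−365 (one year) → Oct 29, 1689 (139 left).
−29 → Sep 30, 1689 (end of Sep, 30 days; 110 left).
−30 → Aug 31, 1689 (end of Aug, 31 days; 80 left).
−31 → Jul 31, 1689 (end of Jul, 31 days; 49 left).
−31 → Jun 30, 1689 (end of Jun, 30 days; 18 left).
−18 → Jun 12, 1689.

June 12, 1689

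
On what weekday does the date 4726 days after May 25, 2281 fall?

Thursday

May 25, 2281 is a Wednesday.
4726 mod 7 = 1, so 4726 days after a Wednesday is Wednesday + 1 = Thursday.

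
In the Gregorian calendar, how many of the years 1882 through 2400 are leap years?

126

Multiples of 4 in [1882,2400]: 130.
Of those, multiples of 100: 6 (not leap unless ÷400).
Multiples of 400: 2.
Leap years = 130 − 6 + 2 = 126.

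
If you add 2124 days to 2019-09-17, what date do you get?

+366 (one year; includes Feb 29, 2020) → Sep 17, 2020 (1758 left).
+365 (one year) → Sep 17, 2021 (1393 left).
+365 (one year) → Sep 17, 2022 (1028 left).
+365 (one year) → Sep 17, 2023 (663 left).
+366 (one year; includes Feb 29, 2024) → Sep 17, 2024 (297 left).
Sep has 30 days: +14 → Oct 1, 2024 (283 left).
Oct has 31 days: +31 → Nov 1, 2024 (252 left).
Nov has 30 days: +30 → Dec 1, 2024 (222 left).
Dec has 31 days: +31 → Jan 1, 2025 (191 left).
Jan has 31 days: +31 → Feb 1, 2025 (160 left).
Feb has 28 days: +28 → Mar 1, 2025 (132 left).
Mar has 31 days: +31 → Apr 1, 2025 (101 left).
Apr has 30 days: +30 → May 1, 2025 (71 left).
May has 31 days: +31 → Jun 1, 2025 (40 left).
Jun has 30 days: +30 → Jul 1, 2025 (10 left).
+10 → Jul 11, 2025.

July 11, 2025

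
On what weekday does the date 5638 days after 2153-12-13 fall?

Dec 13, 2153 is a Thursday.
5638 mod 7 = 3, so 5638 days after a Thursday is Thursday + 3 = Sunday.

Sunday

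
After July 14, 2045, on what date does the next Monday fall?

July 17, 2045

Jul 14, 2045 is a Friday.
From Friday to the next Monday is 3 days.
Jul 14, 2045 + 3 = Jul 17, 2045.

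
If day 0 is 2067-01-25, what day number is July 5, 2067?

161

Jan 25, 2067 → Feb 25, 2067: 31 days (January has 31).
Feb 25, 2067 → Mar 25, 2067: 28 days (February has 28).
Mar 25, 2067 → Apr 25, 2067: 31 days (March has 31).
Apr 25, 2067 → May 25, 2067: 30 days (April has 30).
May 25, 2067 → Jun 25, 2067: 31 days (May has 31).
Jun 25, 2067 → Jul 5, 2067: 10 days.
Total: 161 days.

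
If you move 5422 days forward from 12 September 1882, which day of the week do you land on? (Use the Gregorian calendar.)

Saturday

First find the weekday of Sep 12, 1882. Doomsday rule: the anchor day for the 1800s is Friday. For year 82: 82÷12 = 6 r 10, and 10÷4 = 2, so 6+10+2 = 18.
Friday + 18 ≡ Tuesday — that's 1882's doomsday.
In September the doomsday date is Sep 5.
Sep 12 is 7 days after Sep 5; 7 mod 7 = 0, so Tuesday + 0 = Tuesday.
5422 mod 7 = 4, so 5422 days after a Tuesday is Tuesday + 4 = Saturday.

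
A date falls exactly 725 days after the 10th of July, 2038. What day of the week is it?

Wednesday

Jul 10, 2038 is a Saturday.
725 mod 7 = 4, so 725 days after a Saturday is Saturday + 4 = Wednesday.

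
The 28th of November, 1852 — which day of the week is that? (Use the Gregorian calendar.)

Sunday

January 1, 1852 is a Thursday.
Jan 1, 1852 → Feb 1, 1852: 31 days (January has 31).
Feb 1, 1852 → Mar 1, 1852: 29 days (February has 29).
Mar 1, 1852 → Apr 1, 1852: 31 days (March has 31).
Apr 1, 1852 → May 1, 1852: 30 days (April has 30).
May 1, 1852 → Jun 1, 1852: 31 days (May has 31).
Jun 1, 1852 → Jul 1, 1852: 30 days (June has 30).
Jul 1, 1852 → Aug 1, 1852: 31 days (July has 31).
Aug 1, 1852 → Sep 1, 1852: 31 days (August has 31).
Sep 1, 1852 → Oct 1, 1852: 30 days (September has 30).
Oct 1, 1852 → Nov 1, 1852: 31 days (October has 31).
Nov 1, 1852 → Nov 28, 1852: 27 days.
Total: 332 days.
332 mod 7 = 3, so Thursday + 3 = Sunday.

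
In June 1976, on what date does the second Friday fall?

June 11, 1976

June 1, 1976 is a Tuesday.
The first Friday is therefore June 4 (3 days later).
The second Friday is 4 + 1×7 = June 11.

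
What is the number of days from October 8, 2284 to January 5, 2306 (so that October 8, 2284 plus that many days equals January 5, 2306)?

Oct 8, 2284 → Oct 8, 2285: 365 days.
Oct 8, 2285 → Oct 8, 2286: 365 days.
Oct 8, 2286 → Oct 8, 2287: 365 days.
Oct 8, 2287 → Oct 8, 2288: 366 days (Feb 29, 2288 is in that span).
Oct 8, 2288 → Oct 8, 2289: 365 days.
Oct 8, 2289 → Oct 8, 2290: 365 days.
Oct 8, 2290 → Oct 8, 2291: 365 days.
Oct 8, 2291 → Oct 8, 2292: 366 days (Feb 29, 2292 is in that span).
Oct 8, 2292 → Oct 8, 2293: 365 days.
Oct 8, 2293 → Oct 8, 2294: 365 days.
Oct 8, 2294 → Oct 8, 2295: 365 days.
Oct 8, 2295 → Oct 8, 2296: 366 days (Feb 29, 2296 is in that span).
Oct 8, 2296 → Oct 8, 2297: 365 days.
Oct 8, 2297 → Oct 8, 2298: 365 days.
Oct 8, 2298 → Oct 8, 2299: 365 days.
Oct 8, 2299 → Oct 8, 2300: 365 days.
Oct 8, 2300 → Oct 8, 2301: 365 days.
Oct 8, 2301 → Oct 8, 2302: 365 days.
Oct 8, 2302 → Oct 8, 2303: 365 days.
Oct 8, 2303 → Oct 8, 2304: 366 days (Feb 29, 2304 is in that span).
Oct 8, 2304 → Oct 8, 2305: 365 days.
Oct 8, 2305 → Nov 8, 2305: 31 days (October has 31).
Nov 8, 2305 → Dec 8, 2305: 30 days (November has 30).
Dec 8, 2305 → Jan 5, 2306: 28 days.
Total: 7758 days.

7758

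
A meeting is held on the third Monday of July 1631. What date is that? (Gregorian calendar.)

July 21, 1631

July 1, 1631 is a Tuesday.
The first Monday is therefore July 7 (6 days later).
The third Monday is 7 + 2×7 = July 21.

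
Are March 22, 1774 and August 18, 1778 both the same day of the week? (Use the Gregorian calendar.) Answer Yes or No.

Yes

From Mar 22, 1774 to Aug 18, 1778 is 1610 days.
1610 mod 7 = 0, so they are the same weekday.
(Mar 22, 1774 is a Tuesday; Aug 18, 1778 is a Tuesday.)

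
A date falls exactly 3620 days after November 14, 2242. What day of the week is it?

First find the weekday of Nov 14, 2242. Doomsday rule: the anchor day for the 2200s is Friday. For year 42: 42÷12 = 3 r 6, and 6÷4 = 1, so 3+6+1 = 10.
Friday + 10 ≡ Monday — that's 2242's doomsday.
In November the doomsday date is Nov 7.
Nov 14 is 7 days after Nov 7; 7 mod 7 = 0, so Monday + 0 = Monday.
3620 mod 7 = 1, so 3620 days after a Monday is Monday + 1 = Tuesday.

Tuesday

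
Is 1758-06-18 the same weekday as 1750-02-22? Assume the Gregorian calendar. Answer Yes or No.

From Feb 22, 1750 to Jun 18, 1758 is 3038 days.
3038 mod 7 = 0, so they are the same weekday.
(Feb 22, 1750 is a Sunday; Jun 18, 1758 is a Sunday.)

Yes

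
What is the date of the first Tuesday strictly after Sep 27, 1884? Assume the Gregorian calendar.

September 30, 1884

Sep 27, 1884 is a Saturday.
From Saturday to the next Tuesday is 3 days.
Sep 27, 1884 + 3 = Sep 30, 1884.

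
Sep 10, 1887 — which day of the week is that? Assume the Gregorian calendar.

Doomsday rule: the anchor day for the 1800s is Friday. For year 87: 87÷12 = 7 r 3, and 3÷4 = 0, so 7+3+0 = 10.
Friday + 10 ≡ Monday — that's 1887's doomsday.
In September the doomsday date is Sep 5.
Sep 10 is 5 days after Sep 5; 5 mod 7 = 5, so Monday + 5 = Saturday.

Saturday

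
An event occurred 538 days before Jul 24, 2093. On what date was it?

−365 (one year) → Jul 24, 2092 (173 left).
−24 → Jun 30, 2092 (end of Jun, 30 days; 149 left).
−30 → May 31, 2092 (end of May, 31 days; 119 left).
−31 → Apr 30, 2092 (end of Apr, 30 days; 88 left).
−30 → Mar 31, 2092 (end of Mar, 31 days; 58 left).
−31 → Feb 29, 2092 (end of Feb, 29 days; 27 left).
−27 → Feb 2, 2092.

February 2, 2092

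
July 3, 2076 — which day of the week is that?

January 1, 2076 is a Wednesday.
Jan 1, 2076 → Feb 1, 2076: 31 days (January has 31).
Feb 1, 2076 → Mar 1, 2076: 29 days (February has 29).
Mar 1, 2076 → Apr 1, 2076: 31 days (March has 31).
Apr 1, 2076 → May 1, 2076: 30 days (April has 30).
May 1, 2076 → Jun 1, 2076: 31 days (May has 31).
Jun 1, 2076 → Jul 1, 2076: 30 days (June has 30).
Jul 1, 2076 → Jul 3, 2076: 2 days.
Total: 184 days.
184 mod 7 = 2, so Wednesday + 2 = Friday.

Friday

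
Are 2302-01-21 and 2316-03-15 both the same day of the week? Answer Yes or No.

From Jan 21, 2302 to Mar 15, 2316 is 5167 days.
5167 mod 7 = 1, so they are different weekdays.
(Jan 21, 2302 is a Tuesday; Mar 15, 2316 is a Wednesday.)

No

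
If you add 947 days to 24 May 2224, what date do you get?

December 27, 2226

+365 (one year) → May 24, 2225 (582 left).
+365 (one year) → May 24, 2226 (217 left).
May has 31 days: +8 → Jun 1, 2226 (209 left).
Jun has 30 days: +30 → Jul 1, 2226 (179 left).
Jul has 31 days: +31 → Aug 1, 2226 (148 left).
Aug has 31 days: +31 → Sep 1, 2226 (117 left).
Sep has 30 days: +30 → Oct 1, 2226 (87 left).
Oct has 31 days: +31 → Nov 1, 2226 (56 left).
Nov has 30 days: +30 → Dec 1, 2226 (26 left).
+26 → Dec 27, 2226.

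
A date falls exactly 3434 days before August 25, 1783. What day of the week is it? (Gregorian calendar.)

Thursday

First find the weekday of Aug 25, 1783. Doomsday rule: the anchor day for the 1700s is Sunday. For year 83: 83÷12 = 6 r 11, and 11÷4 = 2, so 6+11+2 = 19.
Sunday + 19 ≡ Friday — that's 1783's doomsday.
In August the doomsday date is Aug 8.
Aug 25 is 17 days after Aug 8; 17 mod 7 = 3, so Friday + 3 = Monday.
3434 mod 7 = 4, so 3434 days before a Monday is Monday − 4 = Thursday.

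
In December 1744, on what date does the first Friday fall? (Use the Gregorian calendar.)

December 1, 1744 is a Tuesday.
The first Friday is therefore December 4 (3 days later).

December 4, 1744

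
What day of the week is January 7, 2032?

Doomsday rule: the anchor day for the 2000s is Tuesday. For year 32: 32÷12 = 2 r 8, and 8÷4 = 2, so 2+8+2 = 12.
Tuesday + 12 ≡ Sunday — that's 2032's doomsday.
In January the doomsday date is Jan 4 (2032 is a leap year (divisible by 4)).
Jan 7 is 3 days after Jan 4; 3 mod 7 = 3, so Sunday + 3 = Wednesday.

Wednesday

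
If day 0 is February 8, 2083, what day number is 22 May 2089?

2295

Feb 8, 2083 → Feb 8, 2084: 365 days.
Feb 8, 2084 → Feb 8, 2085: 366 days (Feb 29, 2084 is in that span).
Feb 8, 2085 → Feb 8, 2086: 365 days.
Feb 8, 2086 → Feb 8, 2087: 365 days.
Feb 8, 2087 → Feb 8, 2088: 365 days.
Feb 8, 2088 → Feb 8, 2089: 366 days (Feb 29, 2088 is in that span).
Feb 8, 2089 → Mar 8, 2089: 28 days (February has 28).
Mar 8, 2089 → Apr 8, 2089: 31 days (March has 31).
Apr 8, 2089 → May 8, 2089: 30 days (April has 30).
May 8, 2089 → May 22, 2089: 14 days.
Total: 2295 days.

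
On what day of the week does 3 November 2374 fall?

Sunday

Doomsday rule: the anchor day for the 2300s is Wednesday. For year 74: 74÷12 = 6 r 2, and 2÷4 = 0, so 6+2+0 = 8.
Wednesday + 8 ≡ Thursday — that's 2374's doomsday.
In November the doomsday date is Nov 7.
Nov 3 is 4 days before Nov 7; 4 mod 7 = 4, so Thursday − 4 = Sunday.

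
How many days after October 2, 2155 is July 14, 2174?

6860

Oct 2, 2155 → Oct 2, 2156: 366 days (Feb 29, 2156 is in that span).
Oct 2, 2156 → Oct 2, 2157: 365 days.
Oct 2, 2157 → Oct 2, 2158: 365 days.
Oct 2, 2158 → Oct 2, 2159: 365 days.
Oct 2, 2159 → Oct 2, 2160: 366 days (Feb 29, 2160 is in that span).
Oct 2, 2160 → Oct 2, 2161: 365 days.
Oct 2, 2161 → Oct 2, 2162: 365 days.
Oct 2, 2162 → Oct 2, 2163: 365 days.
Oct 2, 2163 → Oct 2, 2164: 366 days (Feb 29, 2164 is in that span).
Oct 2, 2164 → Oct 2, 2165: 365 days.
Oct 2, 2165 → Oct 2, 2166: 365 days.
Oct 2, 2166 → Oct 2, 2167: 365 days.
Oct 2, 2167 → Oct 2, 2168: 366 days (Feb 29, 2168 is in that span).
Oct 2, 2168 → Oct 2, 2169: 365 days.
Oct 2, 2169 → Oct 2, 2170: 365 days.
Oct 2, 2170 → Oct 2, 2171: 365 days.
Oct 2, 2171 → Oct 2, 2172: 366 days (Feb 29, 2172 is in that span).
Oct 2, 2172 → Oct 2, 2173: 365 days.
Oct 2, 2173 → Nov 2, 2173: 31 days (October has 31).
Nov 2, 2173 → Dec 2, 2173: 30 days (November has 30).
Dec 2, 2173 → Jan 2, 2174: 31 days (December has 31).
Jan 2, 2174 → Feb 2, 2174: 31 days (January has 31).
Feb 2, 2174 → Mar 2, 2174: 28 days (February has 28).
Mar 2, 2174 → Apr 2, 2174: 31 days (March has 31).
Apr 2, 2174 → May 2, 2174: 30 days (April has 30).
May 2, 2174 → Jun 2, 2174: 31 days (May has 31).
Jun 2, 2174 → Jul 2, 2174: 30 days (June has 30).
Jul 2, 2174 → Jul 14, 2174: 12 days.
Total: 6860 days.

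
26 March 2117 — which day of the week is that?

January 1, 2117 is a Friday.
Jan 1, 2117 → Feb 1, 2117: 31 days (January has 31).
Feb 1, 2117 → Mar 1, 2117: 28 days (February has 28).
Mar 1, 2117 → Mar 26, 2117: 25 days.
Total: 84 days.
84 mod 7 = 0, so Friday + 0 = Friday.

Friday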